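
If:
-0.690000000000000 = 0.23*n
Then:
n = -3.00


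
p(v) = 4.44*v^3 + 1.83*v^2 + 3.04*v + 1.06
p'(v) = 13.32*v^2 + 3.66*v + 3.04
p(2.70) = 110.00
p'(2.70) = 110.02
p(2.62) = 101.44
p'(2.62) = 104.06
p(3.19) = 173.51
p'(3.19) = 150.26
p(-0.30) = 0.19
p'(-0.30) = 3.14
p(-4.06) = -278.26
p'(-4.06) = 207.74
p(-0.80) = -2.47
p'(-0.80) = 8.64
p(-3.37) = -158.33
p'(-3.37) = 141.98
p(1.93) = 45.66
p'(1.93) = 59.72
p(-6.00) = -910.34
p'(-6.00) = 460.60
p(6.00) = 1044.22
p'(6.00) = 504.52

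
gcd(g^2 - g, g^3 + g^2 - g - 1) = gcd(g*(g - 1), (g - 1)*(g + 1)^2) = g - 1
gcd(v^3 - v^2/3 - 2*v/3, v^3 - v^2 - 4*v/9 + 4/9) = v^2 - v/3 - 2/3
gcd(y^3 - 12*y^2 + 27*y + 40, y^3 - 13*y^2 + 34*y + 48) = y^2 - 7*y - 8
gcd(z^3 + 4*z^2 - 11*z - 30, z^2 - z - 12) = 1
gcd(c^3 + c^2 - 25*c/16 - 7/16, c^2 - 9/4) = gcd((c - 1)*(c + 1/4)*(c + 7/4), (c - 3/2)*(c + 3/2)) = 1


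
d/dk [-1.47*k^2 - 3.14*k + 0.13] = -2.94*k - 3.14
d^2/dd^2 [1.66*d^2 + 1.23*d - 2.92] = 3.32000000000000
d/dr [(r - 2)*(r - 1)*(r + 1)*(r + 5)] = 4*r^3 + 9*r^2 - 22*r - 3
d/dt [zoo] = 0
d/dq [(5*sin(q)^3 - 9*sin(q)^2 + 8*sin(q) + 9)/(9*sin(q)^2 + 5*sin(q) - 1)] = (45*sin(q)^4 + 50*sin(q)^3 - 132*sin(q)^2 - 144*sin(q) - 53)*cos(q)/(9*sin(q)^2 + 5*sin(q) - 1)^2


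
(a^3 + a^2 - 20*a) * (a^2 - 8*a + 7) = a^5 - 7*a^4 - 21*a^3 + 167*a^2 - 140*a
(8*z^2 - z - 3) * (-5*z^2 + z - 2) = -40*z^4 + 13*z^3 - 2*z^2 - z + 6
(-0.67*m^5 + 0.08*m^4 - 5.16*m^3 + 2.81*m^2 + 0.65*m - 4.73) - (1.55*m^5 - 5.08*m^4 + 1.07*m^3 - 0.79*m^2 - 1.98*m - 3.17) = -2.22*m^5 + 5.16*m^4 - 6.23*m^3 + 3.6*m^2 + 2.63*m - 1.56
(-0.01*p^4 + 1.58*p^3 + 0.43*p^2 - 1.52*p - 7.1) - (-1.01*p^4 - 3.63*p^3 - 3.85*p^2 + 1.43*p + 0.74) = 1.0*p^4 + 5.21*p^3 + 4.28*p^2 - 2.95*p - 7.84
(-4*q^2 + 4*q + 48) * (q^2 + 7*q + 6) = -4*q^4 - 24*q^3 + 52*q^2 + 360*q + 288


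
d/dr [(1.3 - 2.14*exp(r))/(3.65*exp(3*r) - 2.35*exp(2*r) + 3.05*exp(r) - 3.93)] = (15.622*exp(3*r) - 19.264*exp(2*r) + 6.11*exp(r) + 4.4452)*exp(r)/(13.3225*exp(6*r) - 17.155*exp(5*r) + 27.7875*exp(4*r) - 43.024*exp(3*r) + 27.7735*exp(2*r) - 23.973*exp(r) + 15.4449)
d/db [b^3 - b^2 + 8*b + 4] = 3*b^2 - 2*b + 8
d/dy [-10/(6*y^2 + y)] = 10*(12*y + 1)/(y^2*(6*y + 1)^2)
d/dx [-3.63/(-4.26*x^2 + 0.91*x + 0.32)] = (3.3033 - 30.9276*x)/(-4.26*x^2 + 0.91*x + 0.32)^2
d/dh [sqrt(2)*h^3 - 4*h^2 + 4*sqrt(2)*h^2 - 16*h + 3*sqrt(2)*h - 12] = 3*sqrt(2)*h^2 - 8*h + 8*sqrt(2)*h - 16 + 3*sqrt(2)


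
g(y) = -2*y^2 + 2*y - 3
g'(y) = 2 - 4*y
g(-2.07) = -15.71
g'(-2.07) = 10.28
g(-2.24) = -17.52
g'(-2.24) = 10.96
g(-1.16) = -8.01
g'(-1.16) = 6.64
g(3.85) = -24.94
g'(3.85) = -13.40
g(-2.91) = -25.76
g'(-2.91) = 13.64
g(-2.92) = -25.89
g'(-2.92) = 13.68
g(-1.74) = -12.54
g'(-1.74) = 8.96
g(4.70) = -37.78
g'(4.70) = -16.80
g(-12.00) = -315.00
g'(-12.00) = 50.00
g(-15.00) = -483.00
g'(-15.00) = 62.00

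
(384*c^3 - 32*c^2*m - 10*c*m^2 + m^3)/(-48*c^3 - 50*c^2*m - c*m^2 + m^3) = (-8*c + m)/(c + m)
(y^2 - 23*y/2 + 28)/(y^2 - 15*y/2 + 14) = (y - 8)/(y - 4)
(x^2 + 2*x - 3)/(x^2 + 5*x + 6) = (x - 1)/(x + 2)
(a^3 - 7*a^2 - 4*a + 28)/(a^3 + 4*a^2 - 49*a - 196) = (a^2 - 4)/(a^2 + 11*a + 28)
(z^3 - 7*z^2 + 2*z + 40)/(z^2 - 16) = (z^2 - 3*z - 10)/(z + 4)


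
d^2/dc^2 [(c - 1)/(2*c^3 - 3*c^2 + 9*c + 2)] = 6*(3*(c - 1)*(2*c^2 - 2*c + 3)^2 + (-2*c^2 + 2*c - (c - 1)*(2*c - 1) - 3)*(2*c^3 - 3*c^2 + 9*c + 2))/(2*c^3 - 3*c^2 + 9*c + 2)^3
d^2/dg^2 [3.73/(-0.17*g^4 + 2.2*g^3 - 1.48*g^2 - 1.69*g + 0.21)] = ((7.6092*g^2 - 49.236*g + 11.0408)*(0.17*g^4 - 2.2*g^3 + 1.48*g^2 + 1.69*g - 0.21) - 3.73*(0.68*g^3 - 6.6*g^2 + 2.96*g + 1.69)*(1.36*g^3 - 13.2*g^2 + 5.92*g + 3.38))/(0.17*g^4 - 2.2*g^3 + 1.48*g^2 + 1.69*g - 0.21)^3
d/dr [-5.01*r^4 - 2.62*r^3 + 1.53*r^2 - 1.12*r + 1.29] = -20.04*r^3 - 7.86*r^2 + 3.06*r - 1.12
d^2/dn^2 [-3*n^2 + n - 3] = -6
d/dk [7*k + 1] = 7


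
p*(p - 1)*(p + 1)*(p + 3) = p^4 + 3*p^3 - p^2 - 3*p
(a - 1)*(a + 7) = a^2 + 6*a - 7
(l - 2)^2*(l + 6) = l^3 + 2*l^2 - 20*l + 24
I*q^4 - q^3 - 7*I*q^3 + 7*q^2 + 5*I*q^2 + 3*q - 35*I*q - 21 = (q - 7)*(q - I)*(q + 3*I)*(I*q + 1)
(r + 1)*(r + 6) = r^2 + 7*r + 6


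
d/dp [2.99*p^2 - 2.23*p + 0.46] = 5.98*p - 2.23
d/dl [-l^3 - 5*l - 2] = -3*l^2 - 5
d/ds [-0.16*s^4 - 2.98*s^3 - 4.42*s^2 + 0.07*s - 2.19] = -0.64*s^3 - 8.94*s^2 - 8.84*s + 0.07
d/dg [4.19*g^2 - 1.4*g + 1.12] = 8.38*g - 1.4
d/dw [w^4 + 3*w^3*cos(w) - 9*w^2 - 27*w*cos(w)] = -3*w^3*sin(w) + 4*w^3 + 9*w^2*cos(w) + 27*w*sin(w) - 18*w - 27*cos(w)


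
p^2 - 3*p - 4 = (p - 4)*(p + 1)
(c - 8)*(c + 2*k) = c^2 + 2*c*k - 8*c - 16*k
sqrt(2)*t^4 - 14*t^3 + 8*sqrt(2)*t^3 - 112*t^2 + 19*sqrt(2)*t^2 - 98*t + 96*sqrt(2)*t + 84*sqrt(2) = (t + 7)*(t - 6*sqrt(2))*(t - sqrt(2))*(sqrt(2)*t + sqrt(2))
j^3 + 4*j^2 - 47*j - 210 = (j - 7)*(j + 5)*(j + 6)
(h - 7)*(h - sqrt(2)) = h^2 - 7*h - sqrt(2)*h + 7*sqrt(2)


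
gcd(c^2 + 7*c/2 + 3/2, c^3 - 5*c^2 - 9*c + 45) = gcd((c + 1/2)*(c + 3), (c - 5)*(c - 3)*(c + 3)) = c + 3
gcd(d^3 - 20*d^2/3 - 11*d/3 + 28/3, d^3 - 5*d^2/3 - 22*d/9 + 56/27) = d + 4/3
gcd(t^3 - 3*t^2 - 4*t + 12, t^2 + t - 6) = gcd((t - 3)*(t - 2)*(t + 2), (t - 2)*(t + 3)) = t - 2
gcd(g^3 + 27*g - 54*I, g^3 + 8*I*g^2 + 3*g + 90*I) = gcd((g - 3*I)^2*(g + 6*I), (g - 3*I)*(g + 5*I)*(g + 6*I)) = g^2 + 3*I*g + 18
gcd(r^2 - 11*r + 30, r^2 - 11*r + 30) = r^2 - 11*r + 30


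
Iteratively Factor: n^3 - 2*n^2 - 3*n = (n - 3)*(n^2 + n) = (n - 3)*(n + 1)*(n)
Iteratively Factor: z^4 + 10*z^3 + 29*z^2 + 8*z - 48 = (z - 1)*(z^3 + 11*z^2 + 40*z + 48) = (z - 1)*(z + 4)*(z^2 + 7*z + 12) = (z - 1)*(z + 3)*(z + 4)*(z + 4)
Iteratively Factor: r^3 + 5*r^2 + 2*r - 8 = (r - 1)*(r^2 + 6*r + 8) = (r - 1)*(r + 4)*(r + 2)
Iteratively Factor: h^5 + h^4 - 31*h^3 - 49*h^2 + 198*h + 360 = (h - 5)*(h^4 + 6*h^3 - h^2 - 54*h - 72) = (h - 5)*(h - 3)*(h^3 + 9*h^2 + 26*h + 24) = (h - 5)*(h - 3)*(h + 4)*(h^2 + 5*h + 6) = (h - 5)*(h - 3)*(h + 3)*(h + 4)*(h + 2)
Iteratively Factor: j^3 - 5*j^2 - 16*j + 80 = (j + 4)*(j^2 - 9*j + 20) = (j - 5)*(j + 4)*(j - 4)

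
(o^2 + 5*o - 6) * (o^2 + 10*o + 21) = o^4 + 15*o^3 + 65*o^2 + 45*o - 126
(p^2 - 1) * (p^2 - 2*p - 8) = p^4 - 2*p^3 - 9*p^2 + 2*p + 8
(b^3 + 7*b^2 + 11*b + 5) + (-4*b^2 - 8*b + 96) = b^3 + 3*b^2 + 3*b + 101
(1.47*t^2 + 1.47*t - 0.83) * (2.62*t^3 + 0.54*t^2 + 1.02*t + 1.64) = 3.8514*t^5 + 4.6452*t^4 + 0.1186*t^3 + 3.462*t^2 + 1.5642*t - 1.3612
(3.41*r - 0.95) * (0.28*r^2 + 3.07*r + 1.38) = 0.9548*r^3 + 10.2027*r^2 + 1.7893*r - 1.311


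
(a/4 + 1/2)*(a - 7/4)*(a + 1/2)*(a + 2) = a^4/4 + 11*a^3/16 - 15*a^2/32 - 17*a/8 - 7/8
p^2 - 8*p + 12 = (p - 6)*(p - 2)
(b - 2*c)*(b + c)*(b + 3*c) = b^3 + 2*b^2*c - 5*b*c^2 - 6*c^3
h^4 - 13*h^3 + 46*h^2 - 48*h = h*(h - 8)*(h - 3)*(h - 2)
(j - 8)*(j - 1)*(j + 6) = j^3 - 3*j^2 - 46*j + 48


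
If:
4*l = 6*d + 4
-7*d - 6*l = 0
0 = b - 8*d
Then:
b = -3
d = -3/8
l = 7/16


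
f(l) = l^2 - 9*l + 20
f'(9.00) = 9.00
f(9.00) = 20.00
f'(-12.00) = -33.00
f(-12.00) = 272.00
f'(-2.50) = -14.00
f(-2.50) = 48.75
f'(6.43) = 3.86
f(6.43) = 3.47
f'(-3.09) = -15.18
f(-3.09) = 57.36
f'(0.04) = -8.92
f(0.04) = 19.64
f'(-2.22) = -13.44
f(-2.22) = 44.91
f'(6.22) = 3.44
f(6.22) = 2.71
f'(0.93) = -7.14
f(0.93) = 12.49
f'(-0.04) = -9.08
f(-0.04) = 20.36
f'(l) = 2*l - 9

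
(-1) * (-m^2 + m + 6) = m^2 - m - 6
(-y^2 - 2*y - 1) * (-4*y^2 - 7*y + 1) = 4*y^4 + 15*y^3 + 17*y^2 + 5*y - 1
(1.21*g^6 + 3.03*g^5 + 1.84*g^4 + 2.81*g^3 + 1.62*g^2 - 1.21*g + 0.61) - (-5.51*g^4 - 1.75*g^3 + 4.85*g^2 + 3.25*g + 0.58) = 1.21*g^6 + 3.03*g^5 + 7.35*g^4 + 4.56*g^3 - 3.23*g^2 - 4.46*g + 0.03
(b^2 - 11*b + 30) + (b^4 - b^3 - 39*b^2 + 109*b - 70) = b^4 - b^3 - 38*b^2 + 98*b - 40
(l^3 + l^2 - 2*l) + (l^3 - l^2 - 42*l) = 2*l^3 - 44*l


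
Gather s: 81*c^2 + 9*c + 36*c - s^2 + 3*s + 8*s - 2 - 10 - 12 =81*c^2 + 45*c - s^2 + 11*s - 24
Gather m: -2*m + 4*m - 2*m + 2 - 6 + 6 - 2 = 0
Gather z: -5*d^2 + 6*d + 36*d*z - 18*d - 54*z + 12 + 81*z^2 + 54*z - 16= -5*d^2 + 36*d*z - 12*d + 81*z^2 - 4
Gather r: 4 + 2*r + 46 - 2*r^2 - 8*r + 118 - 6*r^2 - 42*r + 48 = -8*r^2 - 48*r + 216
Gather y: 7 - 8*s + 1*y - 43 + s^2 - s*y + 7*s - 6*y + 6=s^2 - s + y*(-s - 5) - 30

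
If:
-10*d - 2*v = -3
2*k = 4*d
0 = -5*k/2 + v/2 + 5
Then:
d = 23/30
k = 23/15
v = -7/3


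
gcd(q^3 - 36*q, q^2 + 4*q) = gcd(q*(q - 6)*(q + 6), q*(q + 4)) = q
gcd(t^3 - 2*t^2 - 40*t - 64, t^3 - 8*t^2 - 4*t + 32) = t^2 - 6*t - 16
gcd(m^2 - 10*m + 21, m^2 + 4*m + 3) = 1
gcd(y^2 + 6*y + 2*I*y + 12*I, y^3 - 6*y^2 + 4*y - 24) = y + 2*I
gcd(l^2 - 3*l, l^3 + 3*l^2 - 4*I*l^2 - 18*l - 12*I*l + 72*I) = l - 3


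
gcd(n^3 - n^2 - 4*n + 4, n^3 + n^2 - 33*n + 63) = 1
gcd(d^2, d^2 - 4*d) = d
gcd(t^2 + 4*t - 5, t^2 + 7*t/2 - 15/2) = t + 5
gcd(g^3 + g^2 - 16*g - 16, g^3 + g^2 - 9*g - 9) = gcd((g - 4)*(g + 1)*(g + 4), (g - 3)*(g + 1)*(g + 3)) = g + 1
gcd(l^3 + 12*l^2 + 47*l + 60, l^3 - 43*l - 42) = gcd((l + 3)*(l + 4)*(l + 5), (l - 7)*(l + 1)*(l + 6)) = 1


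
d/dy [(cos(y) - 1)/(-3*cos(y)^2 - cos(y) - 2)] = 3*(sin(y)^2 + 2*cos(y))*sin(y)/(3*cos(y)^2 + cos(y) + 2)^2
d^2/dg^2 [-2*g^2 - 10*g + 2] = -4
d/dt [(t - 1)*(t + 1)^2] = (t + 1)*(3*t - 1)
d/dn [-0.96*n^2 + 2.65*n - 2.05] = 2.65 - 1.92*n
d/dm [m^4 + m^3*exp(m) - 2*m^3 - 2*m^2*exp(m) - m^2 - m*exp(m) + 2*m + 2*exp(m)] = m^3*exp(m) + 4*m^3 + m^2*exp(m) - 6*m^2 - 5*m*exp(m) - 2*m + exp(m) + 2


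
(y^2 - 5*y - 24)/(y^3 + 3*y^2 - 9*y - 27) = (y - 8)/(y^2 - 9)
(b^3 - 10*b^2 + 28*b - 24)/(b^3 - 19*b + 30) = (b^2 - 8*b + 12)/(b^2 + 2*b - 15)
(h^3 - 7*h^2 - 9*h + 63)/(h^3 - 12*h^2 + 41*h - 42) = (h + 3)/(h - 2)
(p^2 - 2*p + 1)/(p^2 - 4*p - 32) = (-p^2 + 2*p - 1)/(-p^2 + 4*p + 32)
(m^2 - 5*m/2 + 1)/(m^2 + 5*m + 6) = (m^2 - 5*m/2 + 1)/(m^2 + 5*m + 6)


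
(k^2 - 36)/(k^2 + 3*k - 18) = (k - 6)/(k - 3)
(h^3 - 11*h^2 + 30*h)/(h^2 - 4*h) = (h^2 - 11*h + 30)/(h - 4)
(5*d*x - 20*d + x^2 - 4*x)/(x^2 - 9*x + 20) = (5*d + x)/(x - 5)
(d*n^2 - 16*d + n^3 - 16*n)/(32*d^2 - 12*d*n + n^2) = (d*n^2 - 16*d + n^3 - 16*n)/(32*d^2 - 12*d*n + n^2)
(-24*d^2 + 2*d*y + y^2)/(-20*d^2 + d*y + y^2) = (6*d + y)/(5*d + y)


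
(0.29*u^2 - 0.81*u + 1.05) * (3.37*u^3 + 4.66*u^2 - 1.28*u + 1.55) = 0.9773*u^5 - 1.3783*u^4 - 0.6073*u^3 + 6.3793*u^2 - 2.5995*u + 1.6275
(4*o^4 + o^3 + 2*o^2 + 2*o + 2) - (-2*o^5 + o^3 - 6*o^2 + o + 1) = 2*o^5 + 4*o^4 + 8*o^2 + o + 1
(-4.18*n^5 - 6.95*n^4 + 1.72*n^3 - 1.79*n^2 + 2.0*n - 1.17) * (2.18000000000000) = -9.1124*n^5 - 15.151*n^4 + 3.7496*n^3 - 3.9022*n^2 + 4.36*n - 2.5506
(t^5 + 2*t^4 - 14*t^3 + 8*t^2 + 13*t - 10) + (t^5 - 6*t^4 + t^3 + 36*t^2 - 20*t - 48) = 2*t^5 - 4*t^4 - 13*t^3 + 44*t^2 - 7*t - 58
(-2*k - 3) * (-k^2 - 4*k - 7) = 2*k^3 + 11*k^2 + 26*k + 21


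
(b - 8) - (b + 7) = -15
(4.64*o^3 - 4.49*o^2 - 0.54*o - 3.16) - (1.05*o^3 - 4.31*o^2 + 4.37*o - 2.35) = 3.59*o^3 - 0.180000000000001*o^2 - 4.91*o - 0.81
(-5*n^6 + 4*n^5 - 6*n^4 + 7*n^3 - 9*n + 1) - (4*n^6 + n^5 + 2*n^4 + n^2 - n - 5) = -9*n^6 + 3*n^5 - 8*n^4 + 7*n^3 - n^2 - 8*n + 6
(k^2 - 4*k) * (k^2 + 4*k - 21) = k^4 - 37*k^2 + 84*k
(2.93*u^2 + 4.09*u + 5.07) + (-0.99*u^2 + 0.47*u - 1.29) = 1.94*u^2 + 4.56*u + 3.78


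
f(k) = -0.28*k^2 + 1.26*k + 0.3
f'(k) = 1.26 - 0.56*k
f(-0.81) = -0.90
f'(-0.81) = 1.71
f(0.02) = 0.33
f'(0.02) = 1.25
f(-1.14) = -1.50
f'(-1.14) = 1.90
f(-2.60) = -4.87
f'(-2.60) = 2.72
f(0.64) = 0.99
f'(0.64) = 0.90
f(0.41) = 0.77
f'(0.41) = 1.03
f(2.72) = 1.66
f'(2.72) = -0.26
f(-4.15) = -9.75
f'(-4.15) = 3.58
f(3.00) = 1.56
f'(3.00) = -0.42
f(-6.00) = -17.34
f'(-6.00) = 4.62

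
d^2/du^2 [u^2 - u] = 2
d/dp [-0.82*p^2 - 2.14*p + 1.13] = -1.64*p - 2.14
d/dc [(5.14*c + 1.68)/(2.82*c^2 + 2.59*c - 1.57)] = (14.4948*c^2 + 13.3126*c - (5.14*c + 1.68)*(5.64*c + 2.59) - 8.0698)/(2.82*c^2 + 2.59*c - 1.57)^2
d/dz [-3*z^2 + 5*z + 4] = 5 - 6*z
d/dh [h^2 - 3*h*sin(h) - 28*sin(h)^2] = -3*h*cos(h) + 2*h - 3*sin(h) - 28*sin(2*h)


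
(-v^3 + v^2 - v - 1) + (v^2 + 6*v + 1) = -v^3 + 2*v^2 + 5*v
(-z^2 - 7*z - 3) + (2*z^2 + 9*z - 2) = z^2 + 2*z - 5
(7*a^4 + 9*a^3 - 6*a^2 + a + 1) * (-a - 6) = -7*a^5 - 51*a^4 - 48*a^3 + 35*a^2 - 7*a - 6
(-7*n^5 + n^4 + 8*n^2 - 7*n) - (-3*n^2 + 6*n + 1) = -7*n^5 + n^4 + 11*n^2 - 13*n - 1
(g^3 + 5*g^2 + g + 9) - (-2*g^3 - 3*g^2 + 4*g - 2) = 3*g^3 + 8*g^2 - 3*g + 11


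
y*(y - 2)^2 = y^3 - 4*y^2 + 4*y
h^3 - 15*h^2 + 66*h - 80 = (h - 8)*(h - 5)*(h - 2)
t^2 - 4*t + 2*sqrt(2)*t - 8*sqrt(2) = (t - 4)*(t + 2*sqrt(2))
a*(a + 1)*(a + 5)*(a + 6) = a^4 + 12*a^3 + 41*a^2 + 30*a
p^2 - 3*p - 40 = (p - 8)*(p + 5)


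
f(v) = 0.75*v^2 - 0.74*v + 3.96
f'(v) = 1.5*v - 0.74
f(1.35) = 4.33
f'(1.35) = 1.28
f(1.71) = 4.89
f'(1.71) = 1.82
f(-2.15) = 9.02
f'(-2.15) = -3.96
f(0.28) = 3.81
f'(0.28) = -0.32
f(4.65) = 16.74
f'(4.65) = 6.24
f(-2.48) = 10.41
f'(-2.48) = -4.46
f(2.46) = 6.68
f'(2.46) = 2.95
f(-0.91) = 5.25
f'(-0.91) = -2.10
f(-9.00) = 71.37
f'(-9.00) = -14.24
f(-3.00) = 12.93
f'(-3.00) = -5.24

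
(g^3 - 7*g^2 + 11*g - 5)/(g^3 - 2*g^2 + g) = (g - 5)/g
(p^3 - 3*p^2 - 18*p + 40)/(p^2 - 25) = (p^2 + 2*p - 8)/(p + 5)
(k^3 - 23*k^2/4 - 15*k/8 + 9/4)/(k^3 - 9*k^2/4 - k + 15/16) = 2*(k - 6)/(2*k - 5)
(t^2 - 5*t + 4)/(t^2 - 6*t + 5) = (t - 4)/(t - 5)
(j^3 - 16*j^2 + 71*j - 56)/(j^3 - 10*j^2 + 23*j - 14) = (j - 8)/(j - 2)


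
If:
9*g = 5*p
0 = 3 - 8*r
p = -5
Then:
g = -25/9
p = -5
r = 3/8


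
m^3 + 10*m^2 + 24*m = m*(m + 4)*(m + 6)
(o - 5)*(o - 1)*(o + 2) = o^3 - 4*o^2 - 7*o + 10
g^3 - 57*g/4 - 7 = (g - 4)*(g + 1/2)*(g + 7/2)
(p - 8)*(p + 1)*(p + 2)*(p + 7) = p^4 + 2*p^3 - 57*p^2 - 170*p - 112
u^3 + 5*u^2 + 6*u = u*(u + 2)*(u + 3)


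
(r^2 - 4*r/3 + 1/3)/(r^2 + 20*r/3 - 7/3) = (r - 1)/(r + 7)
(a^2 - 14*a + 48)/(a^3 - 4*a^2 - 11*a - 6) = (a - 8)/(a^2 + 2*a + 1)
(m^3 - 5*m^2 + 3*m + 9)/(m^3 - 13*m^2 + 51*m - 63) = (m + 1)/(m - 7)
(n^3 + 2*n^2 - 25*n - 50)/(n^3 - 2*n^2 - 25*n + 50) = (n + 2)/(n - 2)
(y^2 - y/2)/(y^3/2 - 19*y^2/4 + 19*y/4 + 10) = 2*y*(2*y - 1)/(2*y^3 - 19*y^2 + 19*y + 40)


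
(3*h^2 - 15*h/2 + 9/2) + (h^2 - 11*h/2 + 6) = 4*h^2 - 13*h + 21/2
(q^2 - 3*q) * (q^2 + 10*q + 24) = q^4 + 7*q^3 - 6*q^2 - 72*q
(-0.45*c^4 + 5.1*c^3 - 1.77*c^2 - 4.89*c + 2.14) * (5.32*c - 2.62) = -2.394*c^5 + 28.311*c^4 - 22.7784*c^3 - 21.3774*c^2 + 24.1966*c - 5.6068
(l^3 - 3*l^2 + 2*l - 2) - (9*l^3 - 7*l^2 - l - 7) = -8*l^3 + 4*l^2 + 3*l + 5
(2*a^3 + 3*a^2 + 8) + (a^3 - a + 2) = 3*a^3 + 3*a^2 - a + 10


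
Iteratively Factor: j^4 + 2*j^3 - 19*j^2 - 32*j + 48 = (j + 3)*(j^3 - j^2 - 16*j + 16) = (j + 3)*(j + 4)*(j^2 - 5*j + 4) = (j - 1)*(j + 3)*(j + 4)*(j - 4)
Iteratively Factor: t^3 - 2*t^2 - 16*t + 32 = (t - 2)*(t^2 - 16) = (t - 4)*(t - 2)*(t + 4)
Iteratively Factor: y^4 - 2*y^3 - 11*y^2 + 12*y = (y - 1)*(y^3 - y^2 - 12*y) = (y - 4)*(y - 1)*(y^2 + 3*y) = y*(y - 4)*(y - 1)*(y + 3)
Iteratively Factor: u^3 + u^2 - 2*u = (u - 1)*(u^2 + 2*u) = u*(u - 1)*(u + 2)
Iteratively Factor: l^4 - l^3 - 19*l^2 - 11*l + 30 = (l - 1)*(l^3 - 19*l - 30) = (l - 1)*(l + 3)*(l^2 - 3*l - 10) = (l - 5)*(l - 1)*(l + 3)*(l + 2)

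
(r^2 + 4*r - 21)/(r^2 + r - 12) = (r + 7)/(r + 4)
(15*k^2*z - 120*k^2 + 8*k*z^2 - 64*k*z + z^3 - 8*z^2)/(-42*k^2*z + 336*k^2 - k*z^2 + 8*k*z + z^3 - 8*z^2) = (15*k^2 + 8*k*z + z^2)/(-42*k^2 - k*z + z^2)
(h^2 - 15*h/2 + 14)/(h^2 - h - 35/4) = 2*(h - 4)/(2*h + 5)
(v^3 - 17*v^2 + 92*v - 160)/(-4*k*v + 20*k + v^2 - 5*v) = (v^2 - 12*v + 32)/(-4*k + v)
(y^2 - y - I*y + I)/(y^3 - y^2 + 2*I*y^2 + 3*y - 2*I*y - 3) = 1/(y + 3*I)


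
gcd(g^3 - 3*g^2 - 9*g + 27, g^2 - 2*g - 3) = g - 3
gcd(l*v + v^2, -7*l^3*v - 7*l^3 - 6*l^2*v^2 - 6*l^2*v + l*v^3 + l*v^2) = l + v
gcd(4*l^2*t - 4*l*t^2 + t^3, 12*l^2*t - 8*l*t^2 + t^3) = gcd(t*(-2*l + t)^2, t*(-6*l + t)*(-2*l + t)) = -2*l*t + t^2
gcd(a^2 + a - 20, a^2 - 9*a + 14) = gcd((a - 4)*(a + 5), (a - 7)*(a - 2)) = 1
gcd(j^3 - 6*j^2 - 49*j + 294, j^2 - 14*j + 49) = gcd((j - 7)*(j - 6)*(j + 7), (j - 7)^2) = j - 7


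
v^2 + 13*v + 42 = (v + 6)*(v + 7)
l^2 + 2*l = l*(l + 2)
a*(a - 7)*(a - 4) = a^3 - 11*a^2 + 28*a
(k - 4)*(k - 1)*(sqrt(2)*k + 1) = sqrt(2)*k^3 - 5*sqrt(2)*k^2 + k^2 - 5*k + 4*sqrt(2)*k + 4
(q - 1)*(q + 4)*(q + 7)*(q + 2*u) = q^4 + 2*q^3*u + 10*q^3 + 20*q^2*u + 17*q^2 + 34*q*u - 28*q - 56*u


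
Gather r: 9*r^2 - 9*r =9*r^2 - 9*r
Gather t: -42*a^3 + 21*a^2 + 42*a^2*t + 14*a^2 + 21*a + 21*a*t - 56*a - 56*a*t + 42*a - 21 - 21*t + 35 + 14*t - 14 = -42*a^3 + 35*a^2 + 7*a + t*(42*a^2 - 35*a - 7)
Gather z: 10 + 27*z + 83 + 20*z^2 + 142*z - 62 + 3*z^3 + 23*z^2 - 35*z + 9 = 3*z^3 + 43*z^2 + 134*z + 40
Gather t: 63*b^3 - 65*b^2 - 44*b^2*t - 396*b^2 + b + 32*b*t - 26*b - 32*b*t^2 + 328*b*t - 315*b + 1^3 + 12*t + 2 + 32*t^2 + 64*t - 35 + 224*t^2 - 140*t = 63*b^3 - 461*b^2 - 340*b + t^2*(256 - 32*b) + t*(-44*b^2 + 360*b - 64) - 32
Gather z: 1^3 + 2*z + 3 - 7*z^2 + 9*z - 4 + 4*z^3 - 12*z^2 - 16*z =4*z^3 - 19*z^2 - 5*z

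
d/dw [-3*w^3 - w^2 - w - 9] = -9*w^2 - 2*w - 1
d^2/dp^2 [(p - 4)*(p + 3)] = 2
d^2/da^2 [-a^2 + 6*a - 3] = -2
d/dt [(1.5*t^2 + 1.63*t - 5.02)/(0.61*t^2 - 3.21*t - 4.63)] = (-5.8093*t^2 - 7.7656*t - 23.6611)/(0.3721*t^4 - 3.9162*t^3 + 4.6555*t^2 + 29.7246*t + 21.4369)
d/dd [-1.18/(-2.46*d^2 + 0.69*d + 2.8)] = (0.8142 - 5.8056*d)/(-2.46*d^2 + 0.69*d + 2.8)^2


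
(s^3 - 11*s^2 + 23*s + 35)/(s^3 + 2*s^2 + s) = (s^2 - 12*s + 35)/(s*(s + 1))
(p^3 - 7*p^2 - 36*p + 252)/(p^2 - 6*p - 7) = (p^2 - 36)/(p + 1)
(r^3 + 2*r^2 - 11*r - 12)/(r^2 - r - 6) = (r^2 + 5*r + 4)/(r + 2)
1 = 1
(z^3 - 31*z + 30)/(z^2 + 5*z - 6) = z - 5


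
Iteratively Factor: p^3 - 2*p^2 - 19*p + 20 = (p - 5)*(p^2 + 3*p - 4) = (p - 5)*(p + 4)*(p - 1)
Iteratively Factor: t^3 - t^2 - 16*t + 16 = (t - 4)*(t^2 + 3*t - 4) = (t - 4)*(t + 4)*(t - 1)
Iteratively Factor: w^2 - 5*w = (w)*(w - 5)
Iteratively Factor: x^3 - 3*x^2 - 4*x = (x)*(x^2 - 3*x - 4) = x*(x + 1)*(x - 4)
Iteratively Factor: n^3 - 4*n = (n)*(n^2 - 4) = n*(n + 2)*(n - 2)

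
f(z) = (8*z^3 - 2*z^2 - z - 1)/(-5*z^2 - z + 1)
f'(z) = (10*z + 1)*(8*z^3 - 2*z^2 - z - 1)/(-5*z^2 - z + 1)^2 + (24*z^2 - 4*z - 1)/(-5*z^2 - z + 1)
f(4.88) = -7.13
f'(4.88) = -1.60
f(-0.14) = -0.88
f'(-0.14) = 0.37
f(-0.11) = -0.88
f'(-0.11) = -0.17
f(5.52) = -8.15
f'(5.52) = -1.60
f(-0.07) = -0.90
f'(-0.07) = -0.83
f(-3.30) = 6.12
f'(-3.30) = -1.55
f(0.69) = 0.01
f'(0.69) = -3.73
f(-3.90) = 7.06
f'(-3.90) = -1.57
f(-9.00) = 15.15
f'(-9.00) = -1.60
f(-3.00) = 5.66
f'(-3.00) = -1.53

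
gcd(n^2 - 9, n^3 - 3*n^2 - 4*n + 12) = n - 3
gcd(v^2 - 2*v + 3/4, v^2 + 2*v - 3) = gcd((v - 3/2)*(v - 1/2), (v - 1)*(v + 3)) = 1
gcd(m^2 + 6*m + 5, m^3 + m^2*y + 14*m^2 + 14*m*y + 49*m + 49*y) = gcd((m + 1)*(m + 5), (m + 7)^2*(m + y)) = 1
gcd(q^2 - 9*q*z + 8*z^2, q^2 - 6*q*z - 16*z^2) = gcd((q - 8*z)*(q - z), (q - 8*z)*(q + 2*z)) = -q + 8*z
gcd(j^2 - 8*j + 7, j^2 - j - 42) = j - 7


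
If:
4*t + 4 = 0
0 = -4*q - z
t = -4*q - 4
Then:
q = -3/4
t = -1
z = 3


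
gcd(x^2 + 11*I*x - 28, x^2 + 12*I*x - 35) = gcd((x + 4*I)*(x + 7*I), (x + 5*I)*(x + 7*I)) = x + 7*I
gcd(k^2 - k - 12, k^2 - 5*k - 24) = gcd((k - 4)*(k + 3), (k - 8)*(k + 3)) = k + 3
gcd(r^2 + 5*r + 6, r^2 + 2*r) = r + 2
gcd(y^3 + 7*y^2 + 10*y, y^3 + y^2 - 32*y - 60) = y^2 + 7*y + 10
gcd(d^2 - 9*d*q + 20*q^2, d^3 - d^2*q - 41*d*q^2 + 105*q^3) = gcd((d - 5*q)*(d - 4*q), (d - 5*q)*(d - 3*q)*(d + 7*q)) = -d + 5*q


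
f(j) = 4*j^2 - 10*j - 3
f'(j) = 8*j - 10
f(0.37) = -6.15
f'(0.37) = -7.04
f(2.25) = -5.25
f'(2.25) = 8.00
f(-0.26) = -0.13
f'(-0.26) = -12.08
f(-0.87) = 8.73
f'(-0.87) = -16.96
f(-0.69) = 5.80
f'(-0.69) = -15.52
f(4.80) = 41.16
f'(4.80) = 28.40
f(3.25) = 6.75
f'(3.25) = 16.00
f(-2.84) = 57.66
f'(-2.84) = -32.72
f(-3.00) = 63.00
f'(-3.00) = -34.00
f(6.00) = 81.00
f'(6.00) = 38.00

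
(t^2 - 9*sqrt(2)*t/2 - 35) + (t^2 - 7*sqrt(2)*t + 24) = 2*t^2 - 23*sqrt(2)*t/2 - 11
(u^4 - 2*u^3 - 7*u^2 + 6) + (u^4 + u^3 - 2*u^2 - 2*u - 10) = 2*u^4 - u^3 - 9*u^2 - 2*u - 4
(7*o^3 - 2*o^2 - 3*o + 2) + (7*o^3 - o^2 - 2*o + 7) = 14*o^3 - 3*o^2 - 5*o + 9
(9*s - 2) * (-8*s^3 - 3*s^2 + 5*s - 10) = -72*s^4 - 11*s^3 + 51*s^2 - 100*s + 20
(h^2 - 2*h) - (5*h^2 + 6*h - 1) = -4*h^2 - 8*h + 1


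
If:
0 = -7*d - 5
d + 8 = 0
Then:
No Solution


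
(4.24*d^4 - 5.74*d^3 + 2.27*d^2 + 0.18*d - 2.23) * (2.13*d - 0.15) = 9.0312*d^5 - 12.8622*d^4 + 5.6961*d^3 + 0.0429*d^2 - 4.7769*d + 0.3345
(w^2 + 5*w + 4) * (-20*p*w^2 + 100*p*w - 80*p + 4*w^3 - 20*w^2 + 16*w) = -20*p*w^4 + 340*p*w^2 - 320*p + 4*w^5 - 68*w^3 + 64*w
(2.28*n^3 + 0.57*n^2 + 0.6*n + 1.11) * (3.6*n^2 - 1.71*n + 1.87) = 8.208*n^5 - 1.8468*n^4 + 5.4489*n^3 + 4.0359*n^2 - 0.7761*n + 2.0757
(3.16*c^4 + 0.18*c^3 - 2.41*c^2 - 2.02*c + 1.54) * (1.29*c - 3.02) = 4.0764*c^5 - 9.311*c^4 - 3.6525*c^3 + 4.6724*c^2 + 8.087*c - 4.6508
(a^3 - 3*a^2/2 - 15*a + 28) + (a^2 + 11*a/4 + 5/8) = a^3 - a^2/2 - 49*a/4 + 229/8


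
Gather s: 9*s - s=8*s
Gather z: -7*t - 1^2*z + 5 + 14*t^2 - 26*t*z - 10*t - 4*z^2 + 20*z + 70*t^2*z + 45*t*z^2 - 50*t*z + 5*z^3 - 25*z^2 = 14*t^2 - 17*t + 5*z^3 + z^2*(45*t - 29) + z*(70*t^2 - 76*t + 19) + 5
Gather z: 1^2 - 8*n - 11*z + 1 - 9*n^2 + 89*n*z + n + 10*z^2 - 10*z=-9*n^2 - 7*n + 10*z^2 + z*(89*n - 21) + 2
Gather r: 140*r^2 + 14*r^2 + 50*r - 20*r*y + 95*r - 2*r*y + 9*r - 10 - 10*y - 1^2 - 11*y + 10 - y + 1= 154*r^2 + r*(154 - 22*y) - 22*y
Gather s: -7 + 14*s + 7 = 14*s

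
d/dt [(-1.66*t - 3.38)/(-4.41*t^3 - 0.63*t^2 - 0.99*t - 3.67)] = (-14.6412*t^3 - 45.7632*t^2 - 4.2588*t + 2.746)/(19.4481*t^6 + 5.5566*t^5 + 9.1287*t^4 + 33.6168*t^3 + 5.6043*t^2 + 7.2666*t + 13.4689)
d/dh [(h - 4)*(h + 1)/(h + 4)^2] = (11*h - 4)/(h^3 + 12*h^2 + 48*h + 64)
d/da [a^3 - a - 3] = 3*a^2 - 1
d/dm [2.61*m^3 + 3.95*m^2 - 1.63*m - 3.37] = 7.83*m^2 + 7.9*m - 1.63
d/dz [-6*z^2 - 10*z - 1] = -12*z - 10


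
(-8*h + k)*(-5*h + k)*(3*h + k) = 120*h^3 + h^2*k - 10*h*k^2 + k^3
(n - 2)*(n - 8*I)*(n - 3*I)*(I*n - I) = I*n^4 + 11*n^3 - 3*I*n^3 - 33*n^2 - 22*I*n^2 + 22*n + 72*I*n - 48*I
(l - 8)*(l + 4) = l^2 - 4*l - 32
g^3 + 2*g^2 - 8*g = g*(g - 2)*(g + 4)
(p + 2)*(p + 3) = p^2 + 5*p + 6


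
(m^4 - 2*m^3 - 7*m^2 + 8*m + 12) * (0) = 0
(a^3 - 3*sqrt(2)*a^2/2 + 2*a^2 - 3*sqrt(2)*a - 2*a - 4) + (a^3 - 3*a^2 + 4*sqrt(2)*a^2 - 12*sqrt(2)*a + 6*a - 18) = 2*a^3 - a^2 + 5*sqrt(2)*a^2/2 - 15*sqrt(2)*a + 4*a - 22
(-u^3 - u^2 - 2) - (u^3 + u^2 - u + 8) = -2*u^3 - 2*u^2 + u - 10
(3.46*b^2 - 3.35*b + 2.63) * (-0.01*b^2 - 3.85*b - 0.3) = -0.0346*b^4 - 13.2875*b^3 + 11.8332*b^2 - 9.1205*b - 0.789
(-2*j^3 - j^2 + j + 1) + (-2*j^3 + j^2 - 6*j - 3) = -4*j^3 - 5*j - 2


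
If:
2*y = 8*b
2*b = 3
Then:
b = 3/2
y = 6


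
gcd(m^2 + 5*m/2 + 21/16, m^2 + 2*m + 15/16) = m + 3/4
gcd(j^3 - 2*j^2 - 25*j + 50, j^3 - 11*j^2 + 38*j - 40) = j^2 - 7*j + 10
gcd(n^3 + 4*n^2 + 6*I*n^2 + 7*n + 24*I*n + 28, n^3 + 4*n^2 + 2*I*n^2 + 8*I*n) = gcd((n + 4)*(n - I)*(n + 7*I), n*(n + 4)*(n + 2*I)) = n + 4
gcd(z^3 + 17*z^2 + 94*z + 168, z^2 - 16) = z + 4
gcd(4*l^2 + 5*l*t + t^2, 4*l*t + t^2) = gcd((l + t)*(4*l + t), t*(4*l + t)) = 4*l + t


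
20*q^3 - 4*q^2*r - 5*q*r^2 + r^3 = (-5*q + r)*(-2*q + r)*(2*q + r)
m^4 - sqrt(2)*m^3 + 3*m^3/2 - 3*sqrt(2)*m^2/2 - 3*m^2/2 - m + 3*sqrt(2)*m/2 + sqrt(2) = (m - 1)*(m + 1/2)*(m + 2)*(m - sqrt(2))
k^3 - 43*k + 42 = (k - 6)*(k - 1)*(k + 7)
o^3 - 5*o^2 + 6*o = o*(o - 3)*(o - 2)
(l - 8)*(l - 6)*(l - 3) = l^3 - 17*l^2 + 90*l - 144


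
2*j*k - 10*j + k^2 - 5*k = (2*j + k)*(k - 5)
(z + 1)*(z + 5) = z^2 + 6*z + 5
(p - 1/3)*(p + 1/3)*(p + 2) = p^3 + 2*p^2 - p/9 - 2/9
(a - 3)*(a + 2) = a^2 - a - 6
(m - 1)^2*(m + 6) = m^3 + 4*m^2 - 11*m + 6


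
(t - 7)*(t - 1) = t^2 - 8*t + 7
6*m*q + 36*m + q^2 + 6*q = (6*m + q)*(q + 6)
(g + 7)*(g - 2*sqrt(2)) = g^2 - 2*sqrt(2)*g + 7*g - 14*sqrt(2)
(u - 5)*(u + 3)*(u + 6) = u^3 + 4*u^2 - 27*u - 90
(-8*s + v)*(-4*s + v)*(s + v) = 32*s^3 + 20*s^2*v - 11*s*v^2 + v^3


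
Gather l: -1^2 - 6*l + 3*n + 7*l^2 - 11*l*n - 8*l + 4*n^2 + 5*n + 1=7*l^2 + l*(-11*n - 14) + 4*n^2 + 8*n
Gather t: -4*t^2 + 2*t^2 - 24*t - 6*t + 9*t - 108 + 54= -2*t^2 - 21*t - 54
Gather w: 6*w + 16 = 6*w + 16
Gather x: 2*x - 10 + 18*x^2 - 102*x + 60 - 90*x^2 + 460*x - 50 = -72*x^2 + 360*x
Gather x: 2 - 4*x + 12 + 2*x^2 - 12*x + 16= 2*x^2 - 16*x + 30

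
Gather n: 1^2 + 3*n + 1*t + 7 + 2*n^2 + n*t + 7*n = 2*n^2 + n*(t + 10) + t + 8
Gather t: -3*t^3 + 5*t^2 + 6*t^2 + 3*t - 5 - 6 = -3*t^3 + 11*t^2 + 3*t - 11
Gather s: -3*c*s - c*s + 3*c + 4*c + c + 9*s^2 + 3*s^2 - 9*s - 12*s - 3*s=8*c + 12*s^2 + s*(-4*c - 24)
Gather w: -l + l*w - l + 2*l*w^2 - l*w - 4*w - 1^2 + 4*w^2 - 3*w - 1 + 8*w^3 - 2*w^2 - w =-2*l + 8*w^3 + w^2*(2*l + 2) - 8*w - 2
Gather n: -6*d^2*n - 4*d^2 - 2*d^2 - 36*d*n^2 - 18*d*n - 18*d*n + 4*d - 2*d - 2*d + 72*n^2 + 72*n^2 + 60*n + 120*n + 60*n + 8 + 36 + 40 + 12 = -6*d^2 + n^2*(144 - 36*d) + n*(-6*d^2 - 36*d + 240) + 96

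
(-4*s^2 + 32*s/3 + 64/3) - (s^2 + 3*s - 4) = -5*s^2 + 23*s/3 + 76/3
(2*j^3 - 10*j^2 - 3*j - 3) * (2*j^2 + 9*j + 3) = 4*j^5 - 2*j^4 - 90*j^3 - 63*j^2 - 36*j - 9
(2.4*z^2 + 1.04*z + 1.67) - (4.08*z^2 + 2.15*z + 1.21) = -1.68*z^2 - 1.11*z + 0.46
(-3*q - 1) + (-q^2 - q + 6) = -q^2 - 4*q + 5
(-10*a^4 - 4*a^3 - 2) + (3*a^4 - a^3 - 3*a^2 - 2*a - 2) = -7*a^4 - 5*a^3 - 3*a^2 - 2*a - 4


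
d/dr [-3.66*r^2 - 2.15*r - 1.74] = -7.32*r - 2.15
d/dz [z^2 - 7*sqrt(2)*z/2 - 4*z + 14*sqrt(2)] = 2*z - 7*sqrt(2)/2 - 4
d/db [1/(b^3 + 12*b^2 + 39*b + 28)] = 3*(-b^2 - 8*b - 13)/(b^3 + 12*b^2 + 39*b + 28)^2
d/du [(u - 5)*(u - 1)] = 2*u - 6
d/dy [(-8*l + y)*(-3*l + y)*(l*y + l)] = l*(24*l^2 - 22*l*y - 11*l + 3*y^2 + 2*y)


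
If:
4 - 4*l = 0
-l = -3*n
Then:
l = 1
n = 1/3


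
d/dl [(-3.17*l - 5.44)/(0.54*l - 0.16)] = (1.860192*l - 0.551168)/(0.54*l - 0.16)^3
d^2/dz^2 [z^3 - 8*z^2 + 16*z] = 6*z - 16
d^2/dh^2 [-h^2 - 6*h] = -2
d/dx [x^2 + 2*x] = 2*x + 2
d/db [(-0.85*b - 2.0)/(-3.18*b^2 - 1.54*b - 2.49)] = (2.703*b^2 + 1.309*b - (0.85*b + 2.0)*(6.36*b + 1.54) + 2.1165)/(3.18*b^2 + 1.54*b + 2.49)^2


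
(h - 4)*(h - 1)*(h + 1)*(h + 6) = h^4 + 2*h^3 - 25*h^2 - 2*h + 24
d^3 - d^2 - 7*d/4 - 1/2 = (d - 2)*(d + 1/2)^2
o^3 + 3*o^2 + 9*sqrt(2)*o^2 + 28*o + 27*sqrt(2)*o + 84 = (o + 3)*(o + 2*sqrt(2))*(o + 7*sqrt(2))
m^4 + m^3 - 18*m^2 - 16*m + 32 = (m - 4)*(m - 1)*(m + 2)*(m + 4)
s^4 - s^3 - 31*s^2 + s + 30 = (s - 6)*(s - 1)*(s + 1)*(s + 5)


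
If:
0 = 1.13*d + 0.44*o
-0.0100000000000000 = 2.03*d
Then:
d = -0.00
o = 0.01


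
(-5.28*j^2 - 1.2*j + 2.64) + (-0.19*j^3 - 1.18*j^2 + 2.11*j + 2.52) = -0.19*j^3 - 6.46*j^2 + 0.91*j + 5.16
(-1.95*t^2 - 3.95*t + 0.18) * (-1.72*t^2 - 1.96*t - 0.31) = 3.354*t^4 + 10.616*t^3 + 8.0369*t^2 + 0.8717*t - 0.0558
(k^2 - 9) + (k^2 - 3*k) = 2*k^2 - 3*k - 9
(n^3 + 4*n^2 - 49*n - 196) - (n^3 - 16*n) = 4*n^2 - 33*n - 196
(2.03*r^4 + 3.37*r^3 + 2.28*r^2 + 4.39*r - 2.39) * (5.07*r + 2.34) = 10.2921*r^5 + 21.8361*r^4 + 19.4454*r^3 + 27.5925*r^2 - 1.8447*r - 5.5926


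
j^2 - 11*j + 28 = (j - 7)*(j - 4)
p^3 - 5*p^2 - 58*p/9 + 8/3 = (p - 6)*(p - 1/3)*(p + 4/3)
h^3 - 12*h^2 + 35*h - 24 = (h - 8)*(h - 3)*(h - 1)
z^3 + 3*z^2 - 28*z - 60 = (z - 5)*(z + 2)*(z + 6)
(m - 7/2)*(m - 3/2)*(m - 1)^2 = m^4 - 7*m^3 + 65*m^2/4 - 31*m/2 + 21/4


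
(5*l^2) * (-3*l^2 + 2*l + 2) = -15*l^4 + 10*l^3 + 10*l^2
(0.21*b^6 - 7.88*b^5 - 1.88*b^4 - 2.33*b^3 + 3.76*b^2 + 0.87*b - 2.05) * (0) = 0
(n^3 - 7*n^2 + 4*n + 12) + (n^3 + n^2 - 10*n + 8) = 2*n^3 - 6*n^2 - 6*n + 20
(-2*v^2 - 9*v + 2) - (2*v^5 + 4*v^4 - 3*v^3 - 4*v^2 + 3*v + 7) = -2*v^5 - 4*v^4 + 3*v^3 + 2*v^2 - 12*v - 5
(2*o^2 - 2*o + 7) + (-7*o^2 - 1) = -5*o^2 - 2*o + 6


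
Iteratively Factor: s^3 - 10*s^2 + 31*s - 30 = (s - 2)*(s^2 - 8*s + 15) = (s - 3)*(s - 2)*(s - 5)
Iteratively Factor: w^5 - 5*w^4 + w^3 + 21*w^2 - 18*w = (w)*(w^4 - 5*w^3 + w^2 + 21*w - 18) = w*(w - 3)*(w^3 - 2*w^2 - 5*w + 6) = w*(w - 3)*(w + 2)*(w^2 - 4*w + 3) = w*(w - 3)^2*(w + 2)*(w - 1)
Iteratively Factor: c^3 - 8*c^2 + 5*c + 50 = (c - 5)*(c^2 - 3*c - 10) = (c - 5)^2*(c + 2)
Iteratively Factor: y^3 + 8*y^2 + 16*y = (y + 4)*(y^2 + 4*y) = (y + 4)^2*(y)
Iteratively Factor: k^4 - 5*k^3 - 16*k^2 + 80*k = (k - 4)*(k^3 - k^2 - 20*k) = k*(k - 4)*(k^2 - k - 20) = k*(k - 4)*(k + 4)*(k - 5)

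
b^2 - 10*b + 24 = (b - 6)*(b - 4)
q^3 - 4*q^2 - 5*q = q*(q - 5)*(q + 1)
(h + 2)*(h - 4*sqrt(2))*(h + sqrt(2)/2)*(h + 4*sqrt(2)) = h^4 + sqrt(2)*h^3/2 + 2*h^3 - 32*h^2 + sqrt(2)*h^2 - 64*h - 16*sqrt(2)*h - 32*sqrt(2)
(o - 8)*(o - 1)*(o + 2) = o^3 - 7*o^2 - 10*o + 16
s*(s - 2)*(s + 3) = s^3 + s^2 - 6*s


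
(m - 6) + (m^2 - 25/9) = m^2 + m - 79/9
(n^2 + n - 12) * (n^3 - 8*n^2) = n^5 - 7*n^4 - 20*n^3 + 96*n^2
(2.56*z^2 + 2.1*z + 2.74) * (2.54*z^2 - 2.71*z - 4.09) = 6.5024*z^4 - 1.6036*z^3 - 9.2018*z^2 - 16.0144*z - 11.2066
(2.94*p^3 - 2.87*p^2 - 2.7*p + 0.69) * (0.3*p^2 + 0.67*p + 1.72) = 0.882*p^5 + 1.1088*p^4 + 2.3239*p^3 - 6.5384*p^2 - 4.1817*p + 1.1868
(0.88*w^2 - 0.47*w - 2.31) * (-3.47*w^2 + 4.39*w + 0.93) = -3.0536*w^4 + 5.4941*w^3 + 6.7708*w^2 - 10.578*w - 2.1483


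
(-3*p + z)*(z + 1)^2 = -3*p*z^2 - 6*p*z - 3*p + z^3 + 2*z^2 + z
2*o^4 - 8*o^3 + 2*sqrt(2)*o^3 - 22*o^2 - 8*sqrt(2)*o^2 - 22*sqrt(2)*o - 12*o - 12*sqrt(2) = (o - 6)*(o + sqrt(2))*(sqrt(2)*o + sqrt(2))^2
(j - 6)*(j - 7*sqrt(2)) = j^2 - 7*sqrt(2)*j - 6*j + 42*sqrt(2)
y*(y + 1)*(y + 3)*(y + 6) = y^4 + 10*y^3 + 27*y^2 + 18*y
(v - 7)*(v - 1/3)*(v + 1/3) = v^3 - 7*v^2 - v/9 + 7/9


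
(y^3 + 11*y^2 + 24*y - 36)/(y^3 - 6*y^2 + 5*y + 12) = (y^3 + 11*y^2 + 24*y - 36)/(y^3 - 6*y^2 + 5*y + 12)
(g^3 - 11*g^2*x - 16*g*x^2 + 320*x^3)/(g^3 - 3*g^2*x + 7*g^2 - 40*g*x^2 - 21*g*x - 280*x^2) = (g - 8*x)/(g + 7)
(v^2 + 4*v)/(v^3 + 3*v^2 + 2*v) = (v + 4)/(v^2 + 3*v + 2)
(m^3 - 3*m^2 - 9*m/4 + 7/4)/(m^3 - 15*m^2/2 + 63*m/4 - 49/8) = 2*(m + 1)/(2*m - 7)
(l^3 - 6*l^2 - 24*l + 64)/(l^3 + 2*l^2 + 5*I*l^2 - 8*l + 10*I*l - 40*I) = (l - 8)/(l + 5*I)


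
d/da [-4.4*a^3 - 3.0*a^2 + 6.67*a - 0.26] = -13.2*a^2 - 6.0*a + 6.67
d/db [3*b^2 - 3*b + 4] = 6*b - 3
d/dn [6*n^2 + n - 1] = 12*n + 1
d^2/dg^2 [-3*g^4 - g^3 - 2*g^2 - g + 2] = -36*g^2 - 6*g - 4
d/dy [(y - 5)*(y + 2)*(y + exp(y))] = y^2*exp(y) + 3*y^2 - y*exp(y) - 6*y - 13*exp(y) - 10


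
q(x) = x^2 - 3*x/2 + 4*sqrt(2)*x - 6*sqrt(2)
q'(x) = 2*x - 3/2 + 4*sqrt(2)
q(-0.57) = -10.53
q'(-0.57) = 3.02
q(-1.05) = -11.75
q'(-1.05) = 2.06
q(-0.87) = -11.34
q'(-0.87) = 2.42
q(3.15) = 14.53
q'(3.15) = 10.46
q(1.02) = -3.20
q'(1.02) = 6.20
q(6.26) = 56.72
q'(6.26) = 16.68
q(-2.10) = -12.80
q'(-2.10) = -0.04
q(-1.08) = -11.81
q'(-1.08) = 2.00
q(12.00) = 185.40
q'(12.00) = 28.16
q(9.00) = 109.93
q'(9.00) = 22.16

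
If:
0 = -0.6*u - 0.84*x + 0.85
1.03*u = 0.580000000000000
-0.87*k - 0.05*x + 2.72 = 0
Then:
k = 3.09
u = 0.56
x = 0.61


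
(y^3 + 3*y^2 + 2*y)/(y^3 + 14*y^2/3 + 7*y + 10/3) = 3*y/(3*y + 5)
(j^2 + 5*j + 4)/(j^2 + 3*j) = (j^2 + 5*j + 4)/(j*(j + 3))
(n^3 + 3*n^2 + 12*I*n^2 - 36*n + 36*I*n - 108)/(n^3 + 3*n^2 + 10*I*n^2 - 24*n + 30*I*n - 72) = (n + 6*I)/(n + 4*I)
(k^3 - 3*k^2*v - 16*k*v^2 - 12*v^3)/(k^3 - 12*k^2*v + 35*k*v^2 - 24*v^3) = (k^3 - 3*k^2*v - 16*k*v^2 - 12*v^3)/(k^3 - 12*k^2*v + 35*k*v^2 - 24*v^3)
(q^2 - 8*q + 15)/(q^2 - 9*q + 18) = (q - 5)/(q - 6)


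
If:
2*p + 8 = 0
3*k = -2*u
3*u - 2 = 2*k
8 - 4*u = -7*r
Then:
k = -4/13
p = -4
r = -80/91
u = 6/13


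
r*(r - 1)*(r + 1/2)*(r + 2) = r^4 + 3*r^3/2 - 3*r^2/2 - r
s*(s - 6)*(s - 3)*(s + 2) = s^4 - 7*s^3 + 36*s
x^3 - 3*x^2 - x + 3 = (x - 3)*(x - 1)*(x + 1)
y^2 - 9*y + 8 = (y - 8)*(y - 1)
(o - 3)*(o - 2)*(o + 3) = o^3 - 2*o^2 - 9*o + 18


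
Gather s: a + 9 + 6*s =a + 6*s + 9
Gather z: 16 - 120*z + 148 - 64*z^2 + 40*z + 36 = -64*z^2 - 80*z + 200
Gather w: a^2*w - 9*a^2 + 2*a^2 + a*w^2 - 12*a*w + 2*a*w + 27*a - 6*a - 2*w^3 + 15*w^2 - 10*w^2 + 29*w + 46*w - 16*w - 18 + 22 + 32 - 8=-7*a^2 + 21*a - 2*w^3 + w^2*(a + 5) + w*(a^2 - 10*a + 59) + 28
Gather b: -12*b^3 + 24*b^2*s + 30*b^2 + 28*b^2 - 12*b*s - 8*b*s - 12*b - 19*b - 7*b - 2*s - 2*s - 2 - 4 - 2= -12*b^3 + b^2*(24*s + 58) + b*(-20*s - 38) - 4*s - 8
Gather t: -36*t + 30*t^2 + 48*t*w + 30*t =30*t^2 + t*(48*w - 6)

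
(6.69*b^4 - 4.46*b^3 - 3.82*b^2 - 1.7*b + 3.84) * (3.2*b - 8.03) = 21.408*b^5 - 67.9927*b^4 + 23.5898*b^3 + 25.2346*b^2 + 25.939*b - 30.8352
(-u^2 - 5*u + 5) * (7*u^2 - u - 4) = -7*u^4 - 34*u^3 + 44*u^2 + 15*u - 20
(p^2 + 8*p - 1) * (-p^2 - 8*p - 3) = -p^4 - 16*p^3 - 66*p^2 - 16*p + 3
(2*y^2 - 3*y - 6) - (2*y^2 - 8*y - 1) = 5*y - 5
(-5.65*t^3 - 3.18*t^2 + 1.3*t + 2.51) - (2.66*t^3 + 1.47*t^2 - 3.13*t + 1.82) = -8.31*t^3 - 4.65*t^2 + 4.43*t + 0.69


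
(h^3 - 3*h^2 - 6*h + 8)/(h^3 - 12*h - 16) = (h - 1)/(h + 2)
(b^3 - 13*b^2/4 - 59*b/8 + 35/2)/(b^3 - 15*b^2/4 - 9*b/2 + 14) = (b + 5/2)/(b + 2)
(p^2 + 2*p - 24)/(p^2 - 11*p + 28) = (p + 6)/(p - 7)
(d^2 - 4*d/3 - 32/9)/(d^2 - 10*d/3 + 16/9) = (3*d + 4)/(3*d - 2)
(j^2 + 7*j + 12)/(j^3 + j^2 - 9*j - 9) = (j + 4)/(j^2 - 2*j - 3)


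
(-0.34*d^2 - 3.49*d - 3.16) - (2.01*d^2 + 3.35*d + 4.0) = -2.35*d^2 - 6.84*d - 7.16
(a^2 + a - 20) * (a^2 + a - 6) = a^4 + 2*a^3 - 25*a^2 - 26*a + 120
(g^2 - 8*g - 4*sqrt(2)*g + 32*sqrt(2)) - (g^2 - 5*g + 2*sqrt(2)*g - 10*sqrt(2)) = -6*sqrt(2)*g - 3*g + 42*sqrt(2)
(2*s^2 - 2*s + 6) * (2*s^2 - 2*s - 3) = 4*s^4 - 8*s^3 + 10*s^2 - 6*s - 18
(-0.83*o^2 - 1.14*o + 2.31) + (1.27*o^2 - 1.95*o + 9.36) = 0.44*o^2 - 3.09*o + 11.67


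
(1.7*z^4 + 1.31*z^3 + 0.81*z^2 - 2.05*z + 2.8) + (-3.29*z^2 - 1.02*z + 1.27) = 1.7*z^4 + 1.31*z^3 - 2.48*z^2 - 3.07*z + 4.07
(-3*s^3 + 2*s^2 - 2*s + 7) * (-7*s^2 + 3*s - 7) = 21*s^5 - 23*s^4 + 41*s^3 - 69*s^2 + 35*s - 49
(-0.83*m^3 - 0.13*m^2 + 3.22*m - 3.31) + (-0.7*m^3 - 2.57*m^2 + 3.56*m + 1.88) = -1.53*m^3 - 2.7*m^2 + 6.78*m - 1.43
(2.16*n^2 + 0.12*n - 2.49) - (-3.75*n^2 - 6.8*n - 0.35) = 5.91*n^2 + 6.92*n - 2.14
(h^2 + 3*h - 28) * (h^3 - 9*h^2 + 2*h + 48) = h^5 - 6*h^4 - 53*h^3 + 306*h^2 + 88*h - 1344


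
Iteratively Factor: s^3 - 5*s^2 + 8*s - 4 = (s - 1)*(s^2 - 4*s + 4) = (s - 2)*(s - 1)*(s - 2)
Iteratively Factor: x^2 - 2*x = (x)*(x - 2)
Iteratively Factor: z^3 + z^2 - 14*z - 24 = (z + 2)*(z^2 - z - 12) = (z - 4)*(z + 2)*(z + 3)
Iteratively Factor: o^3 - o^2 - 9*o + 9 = (o - 3)*(o^2 + 2*o - 3) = (o - 3)*(o - 1)*(o + 3)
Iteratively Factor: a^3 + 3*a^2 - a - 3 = (a + 3)*(a^2 - 1) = (a - 1)*(a + 3)*(a + 1)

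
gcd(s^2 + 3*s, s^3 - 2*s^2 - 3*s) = s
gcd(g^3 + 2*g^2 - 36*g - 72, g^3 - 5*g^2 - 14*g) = g + 2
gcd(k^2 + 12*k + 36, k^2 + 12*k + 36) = k^2 + 12*k + 36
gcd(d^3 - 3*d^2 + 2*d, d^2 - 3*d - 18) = 1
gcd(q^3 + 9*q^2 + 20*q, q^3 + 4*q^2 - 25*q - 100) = q^2 + 9*q + 20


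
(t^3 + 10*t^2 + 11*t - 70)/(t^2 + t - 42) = (t^2 + 3*t - 10)/(t - 6)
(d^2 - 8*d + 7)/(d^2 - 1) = (d - 7)/(d + 1)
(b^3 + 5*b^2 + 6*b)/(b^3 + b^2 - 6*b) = (b + 2)/(b - 2)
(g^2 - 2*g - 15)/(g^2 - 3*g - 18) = (g - 5)/(g - 6)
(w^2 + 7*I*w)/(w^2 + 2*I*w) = (w + 7*I)/(w + 2*I)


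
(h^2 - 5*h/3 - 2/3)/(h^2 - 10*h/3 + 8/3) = (3*h + 1)/(3*h - 4)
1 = 1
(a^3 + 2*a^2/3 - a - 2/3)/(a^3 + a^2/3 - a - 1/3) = (3*a + 2)/(3*a + 1)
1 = 1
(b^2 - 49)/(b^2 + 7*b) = (b - 7)/b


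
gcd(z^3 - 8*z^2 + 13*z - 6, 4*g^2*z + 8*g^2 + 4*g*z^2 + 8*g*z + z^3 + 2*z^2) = 1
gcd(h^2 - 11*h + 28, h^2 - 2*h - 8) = h - 4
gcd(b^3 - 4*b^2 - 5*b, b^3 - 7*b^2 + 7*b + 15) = b^2 - 4*b - 5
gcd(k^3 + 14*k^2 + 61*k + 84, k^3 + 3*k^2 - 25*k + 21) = k + 7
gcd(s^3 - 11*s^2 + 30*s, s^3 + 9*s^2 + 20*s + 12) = 1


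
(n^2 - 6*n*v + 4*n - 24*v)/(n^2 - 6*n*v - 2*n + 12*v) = (n + 4)/(n - 2)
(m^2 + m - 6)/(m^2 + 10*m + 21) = (m - 2)/(m + 7)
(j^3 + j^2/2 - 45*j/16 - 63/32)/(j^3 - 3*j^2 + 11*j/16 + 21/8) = (j + 3/2)/(j - 2)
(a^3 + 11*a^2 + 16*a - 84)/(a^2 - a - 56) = (a^2 + 4*a - 12)/(a - 8)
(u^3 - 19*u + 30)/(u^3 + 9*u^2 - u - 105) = (u - 2)/(u + 7)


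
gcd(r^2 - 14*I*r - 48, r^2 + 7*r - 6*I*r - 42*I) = r - 6*I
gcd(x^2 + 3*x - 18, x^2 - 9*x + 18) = x - 3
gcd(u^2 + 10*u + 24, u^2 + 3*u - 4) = u + 4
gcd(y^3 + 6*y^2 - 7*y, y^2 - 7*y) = y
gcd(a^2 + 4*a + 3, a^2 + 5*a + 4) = a + 1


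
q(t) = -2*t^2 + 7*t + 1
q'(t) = 7 - 4*t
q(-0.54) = -3.36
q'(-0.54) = 9.16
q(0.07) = 1.48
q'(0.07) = 6.72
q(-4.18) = -63.20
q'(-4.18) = 23.72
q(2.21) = 6.70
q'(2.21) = -1.84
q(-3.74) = -53.16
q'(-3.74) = 21.96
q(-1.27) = -11.12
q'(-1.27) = 12.08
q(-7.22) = -153.80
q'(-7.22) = 35.88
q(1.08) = 6.23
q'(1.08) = 2.68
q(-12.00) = -371.00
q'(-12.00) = 55.00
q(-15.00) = -554.00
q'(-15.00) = 67.00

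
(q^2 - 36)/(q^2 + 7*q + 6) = (q - 6)/(q + 1)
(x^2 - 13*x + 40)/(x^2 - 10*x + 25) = (x - 8)/(x - 5)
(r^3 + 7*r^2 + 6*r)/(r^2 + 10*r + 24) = r*(r + 1)/(r + 4)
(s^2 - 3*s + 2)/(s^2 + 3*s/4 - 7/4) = 4*(s - 2)/(4*s + 7)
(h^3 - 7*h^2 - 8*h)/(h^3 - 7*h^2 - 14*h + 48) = h*(h + 1)/(h^2 + h - 6)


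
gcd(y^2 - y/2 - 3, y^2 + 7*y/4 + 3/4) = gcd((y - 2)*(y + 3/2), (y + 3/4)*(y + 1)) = 1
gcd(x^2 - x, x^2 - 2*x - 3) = 1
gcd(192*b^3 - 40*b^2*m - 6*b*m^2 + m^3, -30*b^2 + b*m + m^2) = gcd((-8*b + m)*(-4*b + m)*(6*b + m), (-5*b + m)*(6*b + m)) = 6*b + m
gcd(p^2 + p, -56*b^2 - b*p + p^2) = 1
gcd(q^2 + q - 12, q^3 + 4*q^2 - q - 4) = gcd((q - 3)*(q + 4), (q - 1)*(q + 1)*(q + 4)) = q + 4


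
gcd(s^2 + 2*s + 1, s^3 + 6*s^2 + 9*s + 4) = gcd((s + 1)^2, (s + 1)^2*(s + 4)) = s^2 + 2*s + 1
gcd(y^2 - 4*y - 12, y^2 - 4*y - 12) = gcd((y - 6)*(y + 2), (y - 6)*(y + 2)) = y^2 - 4*y - 12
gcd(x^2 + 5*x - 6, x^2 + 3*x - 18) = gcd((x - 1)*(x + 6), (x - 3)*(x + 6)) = x + 6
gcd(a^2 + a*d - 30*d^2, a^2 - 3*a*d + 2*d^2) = 1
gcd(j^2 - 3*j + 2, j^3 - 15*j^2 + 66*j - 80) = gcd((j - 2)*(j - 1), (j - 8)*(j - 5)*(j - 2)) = j - 2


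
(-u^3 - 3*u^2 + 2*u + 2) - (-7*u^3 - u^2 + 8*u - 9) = 6*u^3 - 2*u^2 - 6*u + 11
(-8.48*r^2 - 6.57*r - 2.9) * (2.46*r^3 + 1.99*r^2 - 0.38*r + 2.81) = -20.8608*r^5 - 33.0374*r^4 - 16.9859*r^3 - 27.1032*r^2 - 17.3597*r - 8.149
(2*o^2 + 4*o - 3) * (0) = 0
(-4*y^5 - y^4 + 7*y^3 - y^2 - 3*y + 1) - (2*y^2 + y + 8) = -4*y^5 - y^4 + 7*y^3 - 3*y^2 - 4*y - 7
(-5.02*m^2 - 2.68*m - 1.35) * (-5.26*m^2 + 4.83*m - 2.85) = 26.4052*m^4 - 10.1498*m^3 + 8.4636*m^2 + 1.1175*m + 3.8475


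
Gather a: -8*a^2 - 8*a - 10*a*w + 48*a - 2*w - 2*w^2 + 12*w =-8*a^2 + a*(40 - 10*w) - 2*w^2 + 10*w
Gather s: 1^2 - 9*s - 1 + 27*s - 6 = 18*s - 6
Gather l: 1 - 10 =-9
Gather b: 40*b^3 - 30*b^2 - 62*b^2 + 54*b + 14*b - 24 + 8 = 40*b^3 - 92*b^2 + 68*b - 16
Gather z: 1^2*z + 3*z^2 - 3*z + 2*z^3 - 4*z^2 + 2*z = 2*z^3 - z^2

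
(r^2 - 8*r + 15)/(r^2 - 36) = (r^2 - 8*r + 15)/(r^2 - 36)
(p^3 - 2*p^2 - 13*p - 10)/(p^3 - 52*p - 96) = (p^2 - 4*p - 5)/(p^2 - 2*p - 48)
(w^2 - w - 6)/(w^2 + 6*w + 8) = (w - 3)/(w + 4)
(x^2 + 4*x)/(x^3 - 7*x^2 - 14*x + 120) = x/(x^2 - 11*x + 30)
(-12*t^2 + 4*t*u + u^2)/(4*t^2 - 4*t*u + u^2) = (-6*t - u)/(2*t - u)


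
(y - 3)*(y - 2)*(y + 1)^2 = y^4 - 3*y^3 - 3*y^2 + 7*y + 6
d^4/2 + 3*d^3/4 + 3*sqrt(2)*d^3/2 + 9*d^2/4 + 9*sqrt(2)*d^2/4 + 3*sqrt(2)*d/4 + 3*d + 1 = (d/2 + sqrt(2))*(d + 1/2)*(d + 1)*(d + sqrt(2))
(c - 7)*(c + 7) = c^2 - 49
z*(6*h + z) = 6*h*z + z^2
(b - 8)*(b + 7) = b^2 - b - 56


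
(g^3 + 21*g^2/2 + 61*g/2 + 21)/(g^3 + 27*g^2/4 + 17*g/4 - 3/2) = 2*(2*g + 7)/(4*g - 1)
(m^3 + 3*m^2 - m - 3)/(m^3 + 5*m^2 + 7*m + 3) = (m - 1)/(m + 1)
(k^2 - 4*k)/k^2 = (k - 4)/k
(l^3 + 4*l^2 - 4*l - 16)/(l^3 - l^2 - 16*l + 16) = (l^2 - 4)/(l^2 - 5*l + 4)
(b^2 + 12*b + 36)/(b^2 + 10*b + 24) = (b + 6)/(b + 4)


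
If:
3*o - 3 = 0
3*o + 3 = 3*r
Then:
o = 1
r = 2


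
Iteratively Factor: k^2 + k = (k + 1)*(k)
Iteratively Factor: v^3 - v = (v - 1)*(v^2 + v) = (v - 1)*(v + 1)*(v)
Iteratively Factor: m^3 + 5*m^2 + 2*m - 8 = (m + 4)*(m^2 + m - 2) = (m + 2)*(m + 4)*(m - 1)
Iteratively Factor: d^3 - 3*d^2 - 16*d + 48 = (d - 4)*(d^2 + d - 12) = (d - 4)*(d - 3)*(d + 4)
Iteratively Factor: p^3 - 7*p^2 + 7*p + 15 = (p - 5)*(p^2 - 2*p - 3) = (p - 5)*(p + 1)*(p - 3)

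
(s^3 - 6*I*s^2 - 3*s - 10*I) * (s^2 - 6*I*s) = s^5 - 12*I*s^4 - 39*s^3 + 8*I*s^2 - 60*s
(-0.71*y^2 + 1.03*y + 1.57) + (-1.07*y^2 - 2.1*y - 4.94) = -1.78*y^2 - 1.07*y - 3.37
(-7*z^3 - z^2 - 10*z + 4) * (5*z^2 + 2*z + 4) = -35*z^5 - 19*z^4 - 80*z^3 - 4*z^2 - 32*z + 16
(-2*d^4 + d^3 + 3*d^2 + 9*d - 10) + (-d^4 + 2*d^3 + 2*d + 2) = -3*d^4 + 3*d^3 + 3*d^2 + 11*d - 8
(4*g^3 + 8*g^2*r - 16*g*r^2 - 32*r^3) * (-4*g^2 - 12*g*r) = -16*g^5 - 80*g^4*r - 32*g^3*r^2 + 320*g^2*r^3 + 384*g*r^4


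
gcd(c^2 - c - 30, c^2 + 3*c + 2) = 1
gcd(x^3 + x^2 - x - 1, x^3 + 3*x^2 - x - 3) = x^2 - 1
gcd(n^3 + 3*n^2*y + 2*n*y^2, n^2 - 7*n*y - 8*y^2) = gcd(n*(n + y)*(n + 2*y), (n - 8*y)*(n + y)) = n + y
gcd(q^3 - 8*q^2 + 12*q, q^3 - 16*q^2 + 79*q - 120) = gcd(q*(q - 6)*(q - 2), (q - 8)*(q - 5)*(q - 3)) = 1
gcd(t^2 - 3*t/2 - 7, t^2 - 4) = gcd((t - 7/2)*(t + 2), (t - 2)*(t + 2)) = t + 2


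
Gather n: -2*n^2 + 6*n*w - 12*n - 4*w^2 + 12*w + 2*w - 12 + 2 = -2*n^2 + n*(6*w - 12) - 4*w^2 + 14*w - 10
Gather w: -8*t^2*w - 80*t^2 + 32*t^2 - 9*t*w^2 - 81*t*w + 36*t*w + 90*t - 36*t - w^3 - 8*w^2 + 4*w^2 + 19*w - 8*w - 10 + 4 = -48*t^2 + 54*t - w^3 + w^2*(-9*t - 4) + w*(-8*t^2 - 45*t + 11) - 6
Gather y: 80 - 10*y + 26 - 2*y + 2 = 108 - 12*y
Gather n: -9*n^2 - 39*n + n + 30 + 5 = -9*n^2 - 38*n + 35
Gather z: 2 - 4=-2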